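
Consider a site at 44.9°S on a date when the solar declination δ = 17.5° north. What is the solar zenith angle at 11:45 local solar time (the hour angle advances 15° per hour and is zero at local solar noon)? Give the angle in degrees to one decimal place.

62.5°

Hour angle H = 15° × (11.75 − 12) = -3.75°.
cos θ_z = sin φ sin δ + cos φ cos δ cos H = (-0.7059)(0.3007) + (0.7083)(0.9537)(0.9979) = 0.4618.
θ_z = arccos(0.4618) = 62.50°.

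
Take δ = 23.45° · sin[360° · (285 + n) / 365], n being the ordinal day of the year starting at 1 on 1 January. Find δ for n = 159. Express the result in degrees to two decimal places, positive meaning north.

360 × (285 + 159) / 365 = 437.918°; sin(437.918°) = 0.9778.
δ = 23.45 × 0.9778 = 22.929° ≈ +22.93°.

+22.93°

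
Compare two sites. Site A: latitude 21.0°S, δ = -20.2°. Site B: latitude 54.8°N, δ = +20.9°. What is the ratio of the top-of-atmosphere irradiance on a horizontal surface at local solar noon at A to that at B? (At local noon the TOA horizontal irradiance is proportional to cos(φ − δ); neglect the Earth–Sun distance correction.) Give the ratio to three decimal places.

A: cos θ_z = cos(-21.0° − (-20.2°)) = 0.9999.
B: cos θ_z = cos(54.8° − (20.9°)) = 0.8300.
Ratio A/B = 0.9999 / 0.8300 = 1.2047.

1.205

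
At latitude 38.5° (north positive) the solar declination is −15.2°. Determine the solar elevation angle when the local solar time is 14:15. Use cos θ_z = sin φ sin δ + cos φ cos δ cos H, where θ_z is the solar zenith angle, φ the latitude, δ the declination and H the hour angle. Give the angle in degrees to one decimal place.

27.7°

Hour angle H = 15° × (14.25 − 12) = 33.75°.
cos θ_z = sin(38.5°) sin(-15.2°) + cos(38.5°) cos(-15.2°) cos(33.75°) = -0.1632 + 0.6280 = 0.4648.
θ_z = arccos(0.4648) = 62.30°, so the elevation is 90° − 62.30° = 27.70°.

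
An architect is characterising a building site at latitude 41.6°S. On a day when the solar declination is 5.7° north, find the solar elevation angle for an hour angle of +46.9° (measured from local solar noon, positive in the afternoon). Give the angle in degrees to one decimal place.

26.3°

cos θ_z = sin φ sin δ + cos φ cos δ cos H = (-0.6639)(0.0993) + (0.7478)(0.9951)(0.6833) = 0.4425.
θ_z = arccos(0.4425) = 63.74°, so the elevation is 90° − 63.74° = 26.26°.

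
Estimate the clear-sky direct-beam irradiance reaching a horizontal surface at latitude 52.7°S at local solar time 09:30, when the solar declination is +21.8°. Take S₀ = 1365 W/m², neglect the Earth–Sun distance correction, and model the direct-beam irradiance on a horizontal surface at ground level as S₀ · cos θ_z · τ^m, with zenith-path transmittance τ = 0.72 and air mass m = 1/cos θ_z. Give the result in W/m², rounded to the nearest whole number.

Hour angle H = 15° × (9.5 − 12) = -37.50°.
cos θ_z = sin(-52.7°) sin(21.8°) + cos(-52.7°) cos(21.8°) cos(-37.50°) = -0.2954 + 0.4464 = 0.1510.
Air mass m = 1/cos θ_z = 1/0.1510 = 6.623; τ^m = 0.72^6.623 = 0.1135.
Surface direct beam = 1365 × 0.1510 × 0.1135 = 23.39 W/m².

23 W/m²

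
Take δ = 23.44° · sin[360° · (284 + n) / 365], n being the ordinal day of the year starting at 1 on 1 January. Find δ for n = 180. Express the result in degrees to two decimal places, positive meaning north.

360 × (284 + 180) / 365 = 457.644°; sin(457.644°) = 0.9911.
δ = 23.44 × 0.9911 = 23.231° ≈ +23.23°.

+23.23°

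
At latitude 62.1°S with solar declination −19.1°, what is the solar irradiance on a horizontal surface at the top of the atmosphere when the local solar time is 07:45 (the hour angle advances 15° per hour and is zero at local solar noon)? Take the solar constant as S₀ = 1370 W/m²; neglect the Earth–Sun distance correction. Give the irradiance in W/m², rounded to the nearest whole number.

664 W/m²

Hour angle H = 15° × (7.75 − 12) = -63.75°.
cos θ_z = sin(-62.1°) sin(-19.1°) + cos(-62.1°) cos(-19.1°) cos(-63.75°) = 0.2892 + 0.1956 = 0.4848.
Top-of-atmosphere irradiance = S₀ cos θ_z = 1370 × 0.4848 = 664.18 W/m².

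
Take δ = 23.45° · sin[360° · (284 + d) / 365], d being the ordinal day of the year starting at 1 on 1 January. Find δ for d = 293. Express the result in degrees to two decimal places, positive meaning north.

-11.40°

360 × (284 + 293) / 365 = 569.096°; sin(569.096°) = -0.4863.
δ = 23.45 × -0.4863 = -11.404° ≈ -11.40°.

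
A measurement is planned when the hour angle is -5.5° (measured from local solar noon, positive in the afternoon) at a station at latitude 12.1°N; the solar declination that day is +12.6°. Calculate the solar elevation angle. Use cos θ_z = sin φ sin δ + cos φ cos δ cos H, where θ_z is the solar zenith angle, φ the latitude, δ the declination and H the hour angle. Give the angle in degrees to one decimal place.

84.6°

With φ = 12.1°, δ = 12.6°, H = -5.50°: sin φ sin δ = 0.0457, cos φ cos δ cos H = 0.9498, so cos θ_z = 0.9955.
θ_z = arccos(0.9955) = 5.44°, so the elevation is 90° − 5.44° = 84.56°.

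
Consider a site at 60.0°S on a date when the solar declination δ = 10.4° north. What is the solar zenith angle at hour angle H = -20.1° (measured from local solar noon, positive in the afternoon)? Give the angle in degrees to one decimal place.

cos θ_z = sin φ sin δ + cos φ cos δ cos H = (-0.8660)(0.1805) + (0.5000)(0.9836)(0.9391) = 0.3055.
θ_z = arccos(0.3055) = 72.21°.

72.2°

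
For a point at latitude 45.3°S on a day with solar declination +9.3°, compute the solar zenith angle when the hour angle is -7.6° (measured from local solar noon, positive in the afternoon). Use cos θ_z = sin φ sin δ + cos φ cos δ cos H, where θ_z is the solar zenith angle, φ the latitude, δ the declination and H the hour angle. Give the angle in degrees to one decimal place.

55.0°

With φ = -45.3°, δ = 9.3°, H = -7.60°: sin φ sin δ = -0.1149, cos φ cos δ cos H = 0.6881, so cos θ_z = 0.5732.
θ_z = arccos(0.5732) = 55.03°.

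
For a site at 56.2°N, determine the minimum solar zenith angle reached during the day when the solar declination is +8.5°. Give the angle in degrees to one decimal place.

47.7°

At local solar noon the hour angle is zero, so the zenith angle is |φ − δ| = |56.2° − (8.5°)| = 47.7°.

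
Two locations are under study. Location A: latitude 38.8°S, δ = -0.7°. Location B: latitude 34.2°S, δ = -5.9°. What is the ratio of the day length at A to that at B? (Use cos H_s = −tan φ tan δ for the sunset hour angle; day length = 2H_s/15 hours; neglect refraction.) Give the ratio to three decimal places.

0.963

A: H_s = arccos(−tan -38.8° · tan -0.7°) = 90.56°, so 2H_s/15 = 12.0747 h.
B: H_s = arccos(−tan -34.2° · tan -5.9°) = 94.03°, so 2H_s/15 = 12.5373 h.
Ratio A/B = 12.0747 / 12.5373 = 0.9631.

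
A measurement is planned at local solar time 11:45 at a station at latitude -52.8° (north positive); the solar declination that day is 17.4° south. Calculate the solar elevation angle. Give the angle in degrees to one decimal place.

54.5°

Hour angle H = 15° × (11.75 − 12) = -3.75°.
cos θ_z = sin(-52.8°) sin(-17.4°) + cos(-52.8°) cos(-17.4°) cos(-3.75°) = 0.2382 + 0.5757 = 0.8139.
θ_z = arccos(0.8139) = 35.52°, so the elevation is 90° − 35.52° = 54.48°.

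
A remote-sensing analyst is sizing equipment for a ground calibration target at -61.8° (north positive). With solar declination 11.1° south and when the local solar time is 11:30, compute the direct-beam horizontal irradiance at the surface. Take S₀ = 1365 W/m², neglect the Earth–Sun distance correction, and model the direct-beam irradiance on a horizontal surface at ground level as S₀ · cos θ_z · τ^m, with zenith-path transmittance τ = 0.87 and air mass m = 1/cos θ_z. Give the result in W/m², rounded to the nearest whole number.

Hour angle H = 15° × (11.5 − 12) = -7.50°.
cos θ_z = sin φ sin δ + cos φ cos δ cos H = (-0.8813)(-0.1925) + (0.4726)(0.9813)(0.9914) = 0.6294.
Air mass m = 1/cos θ_z = 1/0.6294 = 1.589; τ^m = 0.87^1.589 = 0.8015.
Surface direct beam = 1365 × 0.6294 × 0.8015 = 688.59 W/m².

689 W/m²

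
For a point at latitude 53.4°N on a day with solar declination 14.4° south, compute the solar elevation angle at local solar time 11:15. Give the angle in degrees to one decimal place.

21.5°

Hour angle H = 15° × (11.25 − 12) = -11.25°.
cos θ_z = sin(53.4°) sin(-14.4°) + cos(53.4°) cos(-14.4°) cos(-11.25°) = -0.1997 + 0.5664 = 0.3667.
θ_z = arccos(0.3667) = 68.49°, so the elevation is 90° − 68.49° = 21.51°.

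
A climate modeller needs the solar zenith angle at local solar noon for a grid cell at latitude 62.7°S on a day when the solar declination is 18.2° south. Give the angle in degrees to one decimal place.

At local solar noon the hour angle is zero, so the zenith angle is |φ − δ| = |-62.7° − (-18.2°)| = 44.5°.

44.5°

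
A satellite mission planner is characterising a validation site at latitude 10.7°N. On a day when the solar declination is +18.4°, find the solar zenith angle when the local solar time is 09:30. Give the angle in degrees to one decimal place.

Hour angle H = 15° × (9.5 − 12) = -37.50°.
With φ = 10.7°, δ = 18.4°, H = -37.50°: sin φ sin δ = 0.0586, cos φ cos δ cos H = 0.7397, so cos θ_z = 0.7983.
θ_z = arccos(0.7983) = 37.03°.

37.0°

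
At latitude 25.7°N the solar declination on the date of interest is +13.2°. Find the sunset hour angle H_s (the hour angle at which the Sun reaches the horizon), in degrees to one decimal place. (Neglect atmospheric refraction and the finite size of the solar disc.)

96.5°

The sunset hour angle satisfies cos H_s = −tan φ tan δ = -0.1129, giving H_s = 96.48°.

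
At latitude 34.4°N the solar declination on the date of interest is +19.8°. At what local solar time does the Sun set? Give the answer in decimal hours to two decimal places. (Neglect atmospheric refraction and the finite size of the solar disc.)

18.95 h

−tan φ tan δ = −(0.6847)(0.3600) = -0.2465; H_s = arccos(-0.2465) = 104.27°.
Sunset is at 12 + H_s/15 = 12 + 6.951 = 18.951 h local solar time.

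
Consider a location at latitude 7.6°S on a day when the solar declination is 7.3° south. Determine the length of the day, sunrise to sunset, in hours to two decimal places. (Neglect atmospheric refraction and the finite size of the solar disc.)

−tan φ tan δ = −(-0.1334)(-0.1281) = -0.0171; H_s = arccos(-0.0171) = 90.98°.
Day length = 2 H_s / 15° h⁻¹ = 181.96° / 15 = 12.131 h.

12.13 hours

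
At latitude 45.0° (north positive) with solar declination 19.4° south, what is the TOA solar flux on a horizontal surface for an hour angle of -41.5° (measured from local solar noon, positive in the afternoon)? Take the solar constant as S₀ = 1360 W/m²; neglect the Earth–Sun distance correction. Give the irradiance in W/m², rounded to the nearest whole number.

360 W/m²

With φ = 45.0°, δ = -19.4°, H = -41.50°: sin φ sin δ = -0.2349, cos φ cos δ cos H = 0.4995, so cos θ_z = 0.2646.
Top-of-atmosphere irradiance = S₀ cos θ_z = 1360 × 0.2646 = 359.86 W/m².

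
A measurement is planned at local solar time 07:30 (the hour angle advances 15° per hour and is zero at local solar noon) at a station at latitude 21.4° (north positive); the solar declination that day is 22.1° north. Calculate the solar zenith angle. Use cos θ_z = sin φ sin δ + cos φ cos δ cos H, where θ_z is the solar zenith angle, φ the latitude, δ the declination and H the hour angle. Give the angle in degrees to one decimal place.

Hour angle H = 15° × (7.5 − 12) = -67.50°.
cos θ_z = sin(21.4°) sin(22.1°) + cos(21.4°) cos(22.1°) cos(-67.50°) = 0.1373 + 0.3301 = 0.4674.
θ_z = arccos(0.4674) = 62.13°.

62.1°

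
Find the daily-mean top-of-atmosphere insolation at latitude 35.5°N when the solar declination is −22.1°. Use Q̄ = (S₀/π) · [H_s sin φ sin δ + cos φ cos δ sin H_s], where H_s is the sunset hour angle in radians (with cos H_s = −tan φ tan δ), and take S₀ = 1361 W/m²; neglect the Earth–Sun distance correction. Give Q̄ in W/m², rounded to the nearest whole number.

192 W/m²

cos H_s = −tan(35.5°) · tan(-22.1°) = 0.2896, so H_s = arccos(0.2896) = 73.17°. In radians, H_s = 1.2771.
H_s sin φ sin δ = 1.2771 × 0.5807 × -0.3762 = -0.2790.
cos φ cos δ sin H_s = 0.8141 × 0.9265 × 0.9572 = 0.7220.
Q̄ = (1361/π) × (-0.2790 + 0.7220) = 433.22 × 0.4430 = 191.92 W/m².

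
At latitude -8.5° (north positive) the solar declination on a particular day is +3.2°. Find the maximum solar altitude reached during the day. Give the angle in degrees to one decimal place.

78.3°

At local solar noon the hour angle is zero, so the elevation is 90° − |φ − δ| = 90° − |-8.5° − (3.2°)| = 90° − 11.7° = 78.3°.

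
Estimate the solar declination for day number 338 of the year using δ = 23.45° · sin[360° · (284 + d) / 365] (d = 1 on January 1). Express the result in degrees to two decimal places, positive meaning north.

-22.48°

360 × (284 + 338) / 365 = 613.479°; sin(613.479°) = -0.9587.
δ = 23.45 × -0.9587 = -22.482° ≈ -22.48°.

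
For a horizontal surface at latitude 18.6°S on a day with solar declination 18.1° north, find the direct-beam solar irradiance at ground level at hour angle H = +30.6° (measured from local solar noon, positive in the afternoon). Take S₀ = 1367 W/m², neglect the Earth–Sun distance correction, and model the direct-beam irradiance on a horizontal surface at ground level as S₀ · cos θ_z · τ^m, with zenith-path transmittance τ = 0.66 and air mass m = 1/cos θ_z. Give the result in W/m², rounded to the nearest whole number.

cos θ_z = sin(-18.6°) sin(18.1°) + cos(-18.6°) cos(18.1°) cos(30.60°) = -0.0991 + 0.7754 = 0.6763.
Air mass m = 1/cos θ_z = 1/0.6763 = 1.479; τ^m = 0.66^1.479 = 0.5409.
Surface direct beam = 1367 × 0.6763 × 0.5409 = 500.06 W/m².

500 W/m²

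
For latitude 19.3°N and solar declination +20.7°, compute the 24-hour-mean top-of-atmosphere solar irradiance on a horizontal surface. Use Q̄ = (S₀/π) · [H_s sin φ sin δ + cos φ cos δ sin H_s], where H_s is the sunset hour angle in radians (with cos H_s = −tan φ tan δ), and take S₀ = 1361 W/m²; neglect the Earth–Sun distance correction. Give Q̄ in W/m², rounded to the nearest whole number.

The sunset hour angle satisfies cos H_s = −tan φ tan δ = -0.1323, giving H_s = 97.60°. In radians, H_s = 1.7034.
H_s sin φ sin δ = 1.7034 × 0.3305 × 0.3535 = 0.1990.
cos φ cos δ sin H_s = 0.9438 × 0.9354 × 0.9912 = 0.8751.
Q̄ = (1361/π) × (0.1990 + 0.8751) = 433.22 × 1.0741 = 465.32 W/m².

465 W/m²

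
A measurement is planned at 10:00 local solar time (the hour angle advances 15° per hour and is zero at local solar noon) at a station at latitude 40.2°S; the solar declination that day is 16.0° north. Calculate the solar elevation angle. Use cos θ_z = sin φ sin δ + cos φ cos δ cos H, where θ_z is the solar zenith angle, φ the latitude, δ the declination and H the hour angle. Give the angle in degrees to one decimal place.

27.3°

Hour angle H = 15° × (10 − 12) = -30.00°.
cos θ_z = sin φ sin δ + cos φ cos δ cos H = (-0.6455)(0.2756) + (0.7638)(0.9613)(0.8660) = 0.4580.
θ_z = arccos(0.4580) = 62.74°, so the elevation is 90° − 62.74° = 27.26°.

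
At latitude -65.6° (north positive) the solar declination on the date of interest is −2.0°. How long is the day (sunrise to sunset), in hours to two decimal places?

The sunset hour angle satisfies cos H_s = −tan φ tan δ = -0.0770, giving H_s = 94.42°.
Day length = 2 H_s / 15° h⁻¹ = 188.84° / 15 = 12.589 h.

12.59 hours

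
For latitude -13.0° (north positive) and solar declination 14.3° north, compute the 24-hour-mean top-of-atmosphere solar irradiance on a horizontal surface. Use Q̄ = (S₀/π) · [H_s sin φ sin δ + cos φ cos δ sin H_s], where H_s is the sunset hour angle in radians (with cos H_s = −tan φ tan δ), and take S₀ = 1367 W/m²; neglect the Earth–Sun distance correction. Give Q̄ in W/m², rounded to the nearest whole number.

−tan φ tan δ = −(-0.2309)(0.2549) = 0.0589; H_s = arccos(0.0589) = 86.62°. In radians, H_s = 1.5118.
H_s sin φ sin δ = 1.5118 × -0.2250 × 0.2470 = -0.0840.
cos φ cos δ sin H_s = 0.9744 × 0.9690 × 0.9983 = 0.9426.
Q̄ = (1367/π) × (-0.0840 + 0.9426) = 435.13 × 0.8586 = 373.60 W/m².

374 W/m²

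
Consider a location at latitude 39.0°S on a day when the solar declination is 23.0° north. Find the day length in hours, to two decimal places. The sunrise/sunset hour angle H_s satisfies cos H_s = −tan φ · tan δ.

cos H_s = −tan(-39.0°) · tan(23.0°) = 0.3437, so H_s = arccos(0.3437) = 69.90°.
Day length = 2 H_s / 15° h⁻¹ = 139.80° / 15 = 9.320 h.

9.32 hours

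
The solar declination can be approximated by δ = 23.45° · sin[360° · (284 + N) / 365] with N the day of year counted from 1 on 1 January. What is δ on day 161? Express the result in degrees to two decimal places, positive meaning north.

+23.01°

360 × (284 + 161) / 365 = 438.904°; sin(438.904°) = 0.9813.
δ = 23.45 × 0.9813 = 23.011° ≈ +23.01°.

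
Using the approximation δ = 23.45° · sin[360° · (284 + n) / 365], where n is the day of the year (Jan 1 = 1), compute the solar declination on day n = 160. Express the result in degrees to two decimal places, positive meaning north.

+22.93°

360 × (284 + 160) / 365 = 437.918°; sin(437.918°) = 0.9778.
δ = 23.45 × 0.9778 = 22.929° ≈ +22.93°.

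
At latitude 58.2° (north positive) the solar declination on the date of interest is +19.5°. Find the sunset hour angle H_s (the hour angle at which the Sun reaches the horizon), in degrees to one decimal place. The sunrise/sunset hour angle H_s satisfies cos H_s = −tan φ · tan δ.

−tan φ tan δ = −(1.6128)(0.3541) = -0.5711; H_s = arccos(-0.5711) = 124.83°.

124.8°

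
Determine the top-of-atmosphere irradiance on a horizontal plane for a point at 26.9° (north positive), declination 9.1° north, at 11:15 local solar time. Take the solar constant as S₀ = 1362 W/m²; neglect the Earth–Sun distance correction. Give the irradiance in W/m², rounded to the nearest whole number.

1274 W/m²

Hour angle H = 15° × (11.25 − 12) = -11.25°.
cos θ_z = sin φ sin δ + cos φ cos δ cos H = (0.4524)(0.1582) + (0.8918)(0.9874)(0.9808) = 0.9352.
Top-of-atmosphere irradiance = S₀ cos θ_z = 1362 × 0.9352 = 1273.74 W/m².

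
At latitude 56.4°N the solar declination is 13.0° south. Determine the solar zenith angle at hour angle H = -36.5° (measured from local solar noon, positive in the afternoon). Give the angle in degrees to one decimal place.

75.8°

cos θ_z = sin(56.4°) sin(-13.0°) + cos(56.4°) cos(-13.0°) cos(-36.50°) = -0.1874 + 0.4334 = 0.2460.
θ_z = arccos(0.2460) = 75.76°.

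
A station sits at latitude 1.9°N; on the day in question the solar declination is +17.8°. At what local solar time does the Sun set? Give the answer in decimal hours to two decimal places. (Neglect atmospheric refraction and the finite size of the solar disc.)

The sunset hour angle satisfies cos H_s = −tan φ tan δ = -0.0107, giving H_s = 90.61°.
Sunset is at 12 + H_s/15 = 12 + 6.041 = 18.041 h local solar time.

18.04 h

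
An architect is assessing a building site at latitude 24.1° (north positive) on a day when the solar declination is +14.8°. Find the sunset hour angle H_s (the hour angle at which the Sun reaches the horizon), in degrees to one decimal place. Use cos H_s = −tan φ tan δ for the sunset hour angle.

−tan φ tan δ = −(0.4473)(0.2642) = -0.1182; H_s = arccos(-0.1182) = 96.79°.

96.8°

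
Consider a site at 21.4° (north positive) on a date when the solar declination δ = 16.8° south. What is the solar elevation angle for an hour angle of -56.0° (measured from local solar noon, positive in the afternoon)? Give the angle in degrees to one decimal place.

cos θ_z = sin φ sin δ + cos φ cos δ cos H = (0.3649)(-0.2890) + (0.9311)(0.9573)(0.5592) = 0.3930.
θ_z = arccos(0.3930) = 66.86°, so the elevation is 90° − 66.86° = 23.14°.

23.1°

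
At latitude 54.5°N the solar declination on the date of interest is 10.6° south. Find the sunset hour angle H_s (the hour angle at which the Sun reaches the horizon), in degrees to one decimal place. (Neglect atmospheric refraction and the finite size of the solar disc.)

74.8°

The sunset hour angle satisfies cos H_s = −tan φ tan δ = 0.2624, giving H_s = 74.79°.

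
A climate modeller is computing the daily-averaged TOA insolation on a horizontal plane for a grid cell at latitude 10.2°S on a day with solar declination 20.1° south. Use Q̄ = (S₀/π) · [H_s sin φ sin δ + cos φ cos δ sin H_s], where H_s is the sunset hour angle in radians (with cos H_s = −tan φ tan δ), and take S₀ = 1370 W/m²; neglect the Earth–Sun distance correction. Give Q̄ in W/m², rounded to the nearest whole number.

446 W/m²

cos H_s = −tan(-10.2°) · tan(-20.1°) = -0.0658, so H_s = arccos(-0.0658) = 93.77°. In radians, H_s = 1.6366.
H_s sin φ sin δ = 1.6366 × -0.1771 × -0.3437 = 0.0996.
cos φ cos δ sin H_s = 0.9842 × 0.9391 × 0.9978 = 0.9222.
Q̄ = (1370/π) × (0.0996 + 0.9222) = 436.08 × 1.0218 = 445.59 W/m².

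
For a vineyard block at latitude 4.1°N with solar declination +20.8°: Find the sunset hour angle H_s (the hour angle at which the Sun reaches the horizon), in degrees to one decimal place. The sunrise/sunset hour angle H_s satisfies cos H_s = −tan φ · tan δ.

−tan φ tan δ = −(0.0717)(0.3799) = -0.0272; H_s = arccos(-0.0272) = 91.56°.

91.6°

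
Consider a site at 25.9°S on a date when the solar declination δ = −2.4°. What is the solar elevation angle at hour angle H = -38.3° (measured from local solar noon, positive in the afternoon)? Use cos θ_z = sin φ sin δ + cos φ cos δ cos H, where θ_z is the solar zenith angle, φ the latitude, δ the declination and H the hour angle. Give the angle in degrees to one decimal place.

46.4°

cos θ_z = sin φ sin δ + cos φ cos δ cos H = (-0.4368)(-0.0419) + (0.8996)(0.9991)(0.7848) = 0.7237.
θ_z = arccos(0.7237) = 43.64°, so the elevation is 90° − 43.64° = 46.36°.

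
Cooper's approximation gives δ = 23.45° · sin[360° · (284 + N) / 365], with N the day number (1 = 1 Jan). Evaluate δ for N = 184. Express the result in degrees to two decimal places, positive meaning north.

360 × (284 + 184) / 365 = 461.589°; sin(461.589°) = 0.9796.
δ = 23.45 × 0.9796 = 22.972° ≈ +22.97°.

+22.97°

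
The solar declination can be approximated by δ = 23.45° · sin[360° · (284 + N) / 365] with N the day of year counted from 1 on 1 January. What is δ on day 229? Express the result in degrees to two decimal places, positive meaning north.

360 × (284 + 229) / 365 = 505.973°; sin(505.973°) = 0.5596.
δ = 23.45 × 0.5596 = 13.123° ≈ +13.12°.

+13.12°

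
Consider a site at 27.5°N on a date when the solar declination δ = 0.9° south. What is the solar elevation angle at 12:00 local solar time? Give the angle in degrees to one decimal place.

61.6°

Hour angle H = 15° × (12 − 12) = 0.00°.
With φ = 27.5°, δ = -0.9°, H = 0.00°: sin φ sin δ = -0.0073, cos φ cos δ cos H = 0.8869, so cos θ_z = 0.8796.
θ_z = arccos(0.8796) = 28.41°, so the elevation is 90° − 28.41° = 61.59°.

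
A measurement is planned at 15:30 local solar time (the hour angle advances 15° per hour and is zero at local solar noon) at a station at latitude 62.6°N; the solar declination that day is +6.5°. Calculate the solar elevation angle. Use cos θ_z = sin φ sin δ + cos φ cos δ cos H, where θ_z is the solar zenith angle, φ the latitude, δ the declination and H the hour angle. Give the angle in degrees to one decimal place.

22.3°

Hour angle H = 15° × (15.5 − 12) = 52.50°.
cos θ_z = sin φ sin δ + cos φ cos δ cos H = (0.8878)(0.1132) + (0.4602)(0.9936)(0.6088) = 0.3789.
θ_z = arccos(0.3789) = 67.73°, so the elevation is 90° − 67.73° = 22.27°.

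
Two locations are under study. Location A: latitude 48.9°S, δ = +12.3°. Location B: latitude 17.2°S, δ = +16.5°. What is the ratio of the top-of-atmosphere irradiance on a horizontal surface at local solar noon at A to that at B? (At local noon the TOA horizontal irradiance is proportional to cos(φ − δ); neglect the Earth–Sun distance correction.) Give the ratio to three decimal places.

0.579

A: cos θ_z = cos(-48.9° − (12.3°)) = 0.4818.
B: cos θ_z = cos(-17.2° − (16.5°)) = 0.8320.
Ratio A/B = 0.4818 / 0.8320 = 0.5791.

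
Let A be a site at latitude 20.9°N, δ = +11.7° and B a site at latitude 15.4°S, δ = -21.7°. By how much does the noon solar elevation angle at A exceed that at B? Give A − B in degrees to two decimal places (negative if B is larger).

-2.90°

A: 90° − |20.9 − (11.7)| = 80.80°.
B: 90° − |-15.4 − (-21.7)| = 83.70°.
A − B = 80.80 − 83.70 = -2.90°.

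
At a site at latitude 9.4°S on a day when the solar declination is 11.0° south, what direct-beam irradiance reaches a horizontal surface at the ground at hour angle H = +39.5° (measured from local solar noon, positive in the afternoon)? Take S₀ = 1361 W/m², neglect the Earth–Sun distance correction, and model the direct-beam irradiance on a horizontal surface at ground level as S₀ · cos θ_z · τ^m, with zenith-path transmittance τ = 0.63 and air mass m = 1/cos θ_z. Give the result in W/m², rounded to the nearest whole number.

cos θ_z = sin φ sin δ + cos φ cos δ cos H = (-0.1633)(-0.1908) + (0.9866)(0.9816)(0.7716) = 0.7784.
Air mass m = 1/cos θ_z = 1/0.7784 = 1.285; τ^m = 0.63^1.285 = 0.5523.
Surface direct beam = 1361 × 0.7784 × 0.5523 = 585.11 W/m².

585 W/m²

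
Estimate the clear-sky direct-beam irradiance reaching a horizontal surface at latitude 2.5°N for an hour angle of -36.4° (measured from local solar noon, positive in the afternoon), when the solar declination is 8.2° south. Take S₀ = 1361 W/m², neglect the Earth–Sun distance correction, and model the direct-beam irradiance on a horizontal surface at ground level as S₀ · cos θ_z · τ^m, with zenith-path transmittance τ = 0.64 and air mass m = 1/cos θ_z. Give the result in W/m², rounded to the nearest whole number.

611 W/m²

cos θ_z = sin(2.5°) sin(-8.2°) + cos(2.5°) cos(-8.2°) cos(-36.40°) = -0.0062 + 0.7959 = 0.7897.
Air mass m = 1/cos θ_z = 1/0.7897 = 1.266; τ^m = 0.64^1.266 = 0.5684.
Surface direct beam = 1361 × 0.7897 × 0.5684 = 610.91 W/m².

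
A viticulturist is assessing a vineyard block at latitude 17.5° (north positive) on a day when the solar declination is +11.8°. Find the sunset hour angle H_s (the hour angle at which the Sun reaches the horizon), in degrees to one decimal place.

93.8°

The sunset hour angle satisfies cos H_s = −tan φ tan δ = -0.0659, giving H_s = 93.78°.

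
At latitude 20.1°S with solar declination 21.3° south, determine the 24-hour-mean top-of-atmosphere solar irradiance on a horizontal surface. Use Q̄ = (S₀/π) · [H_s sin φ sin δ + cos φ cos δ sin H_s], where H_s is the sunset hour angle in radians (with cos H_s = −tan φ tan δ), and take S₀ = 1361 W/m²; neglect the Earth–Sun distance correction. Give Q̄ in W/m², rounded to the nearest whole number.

−tan φ tan δ = −(-0.3659)(-0.3899) = -0.1427; H_s = arccos(-0.1427) = 98.20°. In radians, H_s = 1.7139.
H_s sin φ sin δ = 1.7139 × -0.3437 × -0.3633 = 0.2140.
cos φ cos δ sin H_s = 0.9391 × 0.9317 × 0.9898 = 0.8660.
Q̄ = (1361/π) × (0.2140 + 0.8660) = 433.22 × 1.0800 = 467.88 W/m².

468 W/m²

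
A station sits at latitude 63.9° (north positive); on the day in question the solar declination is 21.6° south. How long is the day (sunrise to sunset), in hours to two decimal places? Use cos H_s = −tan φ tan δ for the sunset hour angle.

4.81 hours

−tan φ tan δ = −(2.0413)(-0.3959) = 0.8082; H_s = arccos(0.8082) = 36.08°.
Day length = 2 H_s / 15° h⁻¹ = 72.16° / 15 = 4.811 h.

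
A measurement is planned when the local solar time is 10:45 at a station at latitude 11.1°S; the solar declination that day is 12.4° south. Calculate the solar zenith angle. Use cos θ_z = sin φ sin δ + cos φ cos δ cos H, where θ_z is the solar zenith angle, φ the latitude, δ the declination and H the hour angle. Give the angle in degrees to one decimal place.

Hour angle H = 15° × (10.75 − 12) = -18.75°.
With φ = -11.1°, δ = -12.4°, H = -18.75°: sin φ sin δ = 0.0413, cos φ cos δ cos H = 0.9075, so cos θ_z = 0.9488.
θ_z = arccos(0.9488) = 18.41°.

18.4°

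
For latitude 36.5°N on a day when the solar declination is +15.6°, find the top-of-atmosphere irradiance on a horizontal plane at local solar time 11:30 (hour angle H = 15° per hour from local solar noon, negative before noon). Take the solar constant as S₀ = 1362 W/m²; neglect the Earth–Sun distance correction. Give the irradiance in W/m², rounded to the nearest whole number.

1263 W/m²

Hour angle H = 15° × (11.5 − 12) = -7.50°.
cos θ_z = sin φ sin δ + cos φ cos δ cos H = (0.5948)(0.2689) + (0.8039)(0.9632)(0.9914) = 0.9276.
Top-of-atmosphere irradiance = S₀ cos θ_z = 1362 × 0.9276 = 1263.39 W/m².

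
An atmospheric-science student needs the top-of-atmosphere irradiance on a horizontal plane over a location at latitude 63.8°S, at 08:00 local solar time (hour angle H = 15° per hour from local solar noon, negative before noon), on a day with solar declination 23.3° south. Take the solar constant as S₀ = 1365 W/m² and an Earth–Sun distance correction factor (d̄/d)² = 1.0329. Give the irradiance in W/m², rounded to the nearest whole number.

Hour angle H = 15° × (8 − 12) = -60.00°.
With φ = -63.8°, δ = -23.3°, H = -60.00°: sin φ sin δ = 0.3549, cos φ cos δ cos H = 0.2027, so cos θ_z = 0.5576.
Top-of-atmosphere irradiance = S₀ (d̄/d)² cos θ_z = 1365 × 1.0329 × 0.5576 = 786.16 W/m².

786 W/m²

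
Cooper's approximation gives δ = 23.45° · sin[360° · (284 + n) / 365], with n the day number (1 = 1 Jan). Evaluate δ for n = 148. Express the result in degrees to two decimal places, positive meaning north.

360 × (284 + 148) / 365 = 426.082°; sin(426.082°) = 0.9141.
δ = 23.45 × 0.9141 = 21.436° ≈ +21.44°.

+21.44°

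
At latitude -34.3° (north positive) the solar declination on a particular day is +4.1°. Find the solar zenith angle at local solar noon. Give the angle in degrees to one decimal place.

At local solar noon the hour angle is zero, so the zenith angle is |φ − δ| = |-34.3° − (4.1°)| = 38.4°.

38.4°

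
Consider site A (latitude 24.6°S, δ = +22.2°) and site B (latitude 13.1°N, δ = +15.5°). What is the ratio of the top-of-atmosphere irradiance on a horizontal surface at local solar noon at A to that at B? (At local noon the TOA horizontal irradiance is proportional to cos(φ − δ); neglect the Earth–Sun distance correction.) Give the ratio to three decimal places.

0.685

A: cos θ_z = cos(-24.6° − (22.2°)) = 0.6845.
B: cos θ_z = cos(13.1° − (15.5°)) = 0.9991.
Ratio A/B = 0.6845 / 0.9991 = 0.6851.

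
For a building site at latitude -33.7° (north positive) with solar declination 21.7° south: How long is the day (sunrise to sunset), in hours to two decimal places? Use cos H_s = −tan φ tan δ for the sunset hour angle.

14.05 hours

The sunset hour angle satisfies cos H_s = −tan φ tan δ = -0.2654, giving H_s = 105.39°.
Day length = 2 H_s / 15° h⁻¹ = 210.78° / 15 = 14.052 h.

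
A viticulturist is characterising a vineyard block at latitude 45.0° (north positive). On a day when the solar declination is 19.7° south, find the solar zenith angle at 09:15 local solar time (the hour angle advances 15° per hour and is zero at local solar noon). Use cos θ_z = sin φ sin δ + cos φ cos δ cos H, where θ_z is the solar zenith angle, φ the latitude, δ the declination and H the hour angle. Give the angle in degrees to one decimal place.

Hour angle H = 15° × (9.25 − 12) = -41.25°.
cos θ_z = sin(45.0°) sin(-19.7°) + cos(45.0°) cos(-19.7°) cos(-41.25°) = -0.2384 + 0.5005 = 0.2621.
θ_z = arccos(0.2621) = 74.81°.

74.8°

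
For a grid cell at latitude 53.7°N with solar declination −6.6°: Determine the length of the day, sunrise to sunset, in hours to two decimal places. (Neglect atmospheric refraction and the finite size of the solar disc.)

cos H_s = −tan(53.7°) · tan(-6.6°) = 0.1575, so H_s = arccos(0.1575) = 80.94°.
Day length = 2 H_s / 15° h⁻¹ = 161.88° / 15 = 10.792 h.

10.79 hours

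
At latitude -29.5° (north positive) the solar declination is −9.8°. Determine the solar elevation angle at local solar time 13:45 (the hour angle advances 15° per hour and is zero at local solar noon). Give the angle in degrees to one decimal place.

Hour angle H = 15° × (13.75 − 12) = 26.25°.
With φ = -29.5°, δ = -9.8°, H = 26.25°: sin φ sin δ = 0.0838, cos φ cos δ cos H = 0.7692, so cos θ_z = 0.8530.
θ_z = arccos(0.8530) = 31.46°, so the elevation is 90° − 31.46° = 58.54°.

58.5°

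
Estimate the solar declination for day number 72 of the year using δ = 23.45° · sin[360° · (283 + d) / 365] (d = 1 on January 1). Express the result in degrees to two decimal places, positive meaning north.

-4.02°

360 × (283 + 72) / 365 = 350.137°; sin(350.137°) = -0.1713.
δ = 23.45 × -0.1713 = -4.017° ≈ -4.02°.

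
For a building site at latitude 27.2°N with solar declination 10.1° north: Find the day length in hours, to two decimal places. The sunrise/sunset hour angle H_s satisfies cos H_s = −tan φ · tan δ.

12.70 hours

cos H_s = −tan(27.2°) · tan(10.1°) = -0.0915, so H_s = arccos(-0.0915) = 95.25°.
Day length = 2 H_s / 15° h⁻¹ = 190.50° / 15 = 12.700 h.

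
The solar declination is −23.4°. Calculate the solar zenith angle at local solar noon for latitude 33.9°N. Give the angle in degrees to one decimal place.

57.3°

At local solar noon the hour angle is zero, so the zenith angle is |φ − δ| = |33.9° − (-23.4°)| = 57.3°.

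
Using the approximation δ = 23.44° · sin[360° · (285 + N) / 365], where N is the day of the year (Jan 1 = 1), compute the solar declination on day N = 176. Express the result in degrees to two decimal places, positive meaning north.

360 × (285 + 176) / 365 = 454.685°; sin(454.685°) = 0.9967.
δ = 23.44 × 0.9967 = 23.363° ≈ +23.36°.

+23.36°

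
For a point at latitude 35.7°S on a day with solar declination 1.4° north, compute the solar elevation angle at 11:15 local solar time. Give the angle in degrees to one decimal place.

Hour angle H = 15° × (11.25 − 12) = -11.25°.
cos θ_z = sin φ sin δ + cos φ cos δ cos H = (-0.5835)(0.0244) + (0.8121)(0.9997)(0.9808) = 0.7820.
θ_z = arccos(0.7820) = 38.56°, so the elevation is 90° − 38.56° = 51.44°.

51.4°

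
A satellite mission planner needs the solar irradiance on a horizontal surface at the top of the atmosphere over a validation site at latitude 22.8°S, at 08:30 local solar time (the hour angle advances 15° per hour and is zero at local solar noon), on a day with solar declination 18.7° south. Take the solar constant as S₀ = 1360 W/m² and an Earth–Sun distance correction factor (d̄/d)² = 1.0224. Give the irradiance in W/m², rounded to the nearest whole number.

912 W/m²

Hour angle H = 15° × (8.5 − 12) = -52.50°.
With φ = -22.8°, δ = -18.7°, H = -52.50°: sin φ sin δ = 0.1242, cos φ cos δ cos H = 0.5316, so cos θ_z = 0.6558.
Top-of-atmosphere irradiance = S₀ (d̄/d)² cos θ_z = 1360 × 1.0224 × 0.6558 = 911.87 W/m².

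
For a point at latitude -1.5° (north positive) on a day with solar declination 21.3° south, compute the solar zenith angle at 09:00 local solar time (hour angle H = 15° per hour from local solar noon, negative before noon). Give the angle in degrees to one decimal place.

48.1°

Hour angle H = 15° × (9 − 12) = -45.00°.
cos θ_z = sin(-1.5°) sin(-21.3°) + cos(-1.5°) cos(-21.3°) cos(-45.00°) = 0.0095 + 0.6586 = 0.6681.
θ_z = arccos(0.6681) = 48.08°.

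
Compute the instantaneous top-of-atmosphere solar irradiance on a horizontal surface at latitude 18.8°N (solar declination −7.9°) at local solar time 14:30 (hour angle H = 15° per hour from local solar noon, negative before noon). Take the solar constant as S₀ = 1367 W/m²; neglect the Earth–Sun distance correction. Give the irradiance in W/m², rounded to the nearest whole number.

956 W/m²

Hour angle H = 15° × (14.5 − 12) = 37.50°.
cos θ_z = sin(18.8°) sin(-7.9°) + cos(18.8°) cos(-7.9°) cos(37.50°) = -0.0443 + 0.7439 = 0.6996.
Top-of-atmosphere irradiance = S₀ cos θ_z = 1367 × 0.6996 = 956.35 W/m².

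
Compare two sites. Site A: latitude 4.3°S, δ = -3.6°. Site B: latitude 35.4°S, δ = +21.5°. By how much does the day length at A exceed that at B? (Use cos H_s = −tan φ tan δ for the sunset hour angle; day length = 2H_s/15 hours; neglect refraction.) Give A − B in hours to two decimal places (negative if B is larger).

+2.20 h

A: H_s = arccos(−tan -4.3° · tan -3.6°) = 90.27°, so 2H_s/15 = 12.0360 h.
B: H_s = arccos(−tan -35.4° · tan 21.5°) = 73.74°, so 2H_s/15 = 9.8320 h.
A − B = 12.0360 − 9.8320 = 2.2040 h.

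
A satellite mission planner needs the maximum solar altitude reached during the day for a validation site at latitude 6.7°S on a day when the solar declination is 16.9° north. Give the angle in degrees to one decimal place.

At local solar noon the hour angle is zero, so the elevation is 90° − |φ − δ| = 90° − |-6.7° − (16.9°)| = 90° − 23.6° = 66.4°.

66.4°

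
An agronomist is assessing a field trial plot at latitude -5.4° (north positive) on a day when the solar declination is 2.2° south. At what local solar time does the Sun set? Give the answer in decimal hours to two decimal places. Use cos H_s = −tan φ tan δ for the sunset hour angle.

−tan φ tan δ = −(-0.0945)(-0.0384) = -0.0036; H_s = arccos(-0.0036) = 90.21°.
Sunset is at 12 + H_s/15 = 12 + 6.014 = 18.014 h local solar time.

18.01 h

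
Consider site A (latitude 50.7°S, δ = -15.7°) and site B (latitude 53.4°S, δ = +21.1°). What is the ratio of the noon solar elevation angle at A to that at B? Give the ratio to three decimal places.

3.548

A: 90° − |-50.7 − (-15.7)| = 55.00°.
B: 90° − |-53.4 − (21.1)| = 15.50°.
Ratio A/B = 55.0000 / 15.5000 = 3.5484.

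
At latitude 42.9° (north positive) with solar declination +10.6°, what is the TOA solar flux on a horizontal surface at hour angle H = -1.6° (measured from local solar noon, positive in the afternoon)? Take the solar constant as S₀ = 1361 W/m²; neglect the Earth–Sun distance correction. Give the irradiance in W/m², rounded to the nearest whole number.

cos θ_z = sin φ sin δ + cos φ cos δ cos H = (0.6807)(0.1840) + (0.7325)(0.9829)(0.9996) = 0.8449.
Top-of-atmosphere irradiance = S₀ cos θ_z = 1361 × 0.8449 = 1149.91 W/m².

1150 W/m²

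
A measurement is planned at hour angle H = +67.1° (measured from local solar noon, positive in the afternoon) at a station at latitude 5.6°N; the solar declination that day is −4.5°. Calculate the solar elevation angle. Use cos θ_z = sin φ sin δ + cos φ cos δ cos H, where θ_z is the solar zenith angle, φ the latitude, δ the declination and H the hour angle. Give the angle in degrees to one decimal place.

cos θ_z = sin(5.6°) sin(-4.5°) + cos(5.6°) cos(-4.5°) cos(67.10°) = -0.0077 + 0.3861 = 0.3784.
θ_z = arccos(0.3784) = 67.77°, so the elevation is 90° − 67.77° = 22.23°.

22.2°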